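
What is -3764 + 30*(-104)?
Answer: -6884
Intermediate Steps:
-3764 + 30*(-104) = -3764 - 3120 = -6884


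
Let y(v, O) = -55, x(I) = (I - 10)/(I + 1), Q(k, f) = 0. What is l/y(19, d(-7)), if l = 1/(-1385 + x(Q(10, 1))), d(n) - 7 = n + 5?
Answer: 1/76725 ≈ 1.3034e-5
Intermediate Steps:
x(I) = (-10 + I)/(1 + I)
d(n) = 12 + n (d(n) = 7 + (n + 5) = 7 + (5 + n) = 12 + n)
l = -1/1395 (l = 1/(-1385 + (-10 + 0)/(1 + 0)) = 1/(-1385 - 10/1) = 1/(-1385 + 1*(-10)) = 1/(-1385 - 10) = 1/(-1395) = -1/1395 ≈ -0.00071685)
l/y(19, d(-7)) = -1/1395/(-55) = -1/1395*(-1/55) = 1/76725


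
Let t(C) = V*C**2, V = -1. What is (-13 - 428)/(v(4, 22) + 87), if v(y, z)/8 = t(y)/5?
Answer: -2205/307 ≈ -7.1824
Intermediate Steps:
t(C) = -C**2
v(y, z) = -8*y**2/5 (v(y, z) = 8*(-y**2/5) = -8*y**2/5)
(-13 - 428)/(v(4, 22) + 87) = (-13 - 428)/(-8/5*4**2 + 87) = -441/(-8/5*16 + 87) = -441/(-128/5 + 87) = -441/307/5 = -441*5/307 = -2205/307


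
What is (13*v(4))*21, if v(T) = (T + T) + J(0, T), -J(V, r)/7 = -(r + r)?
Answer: 17472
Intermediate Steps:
J(V, r) = 14*r (J(V, r) = -(-7)*(r + r) = -(-7)*2*r = -(-14)*r = 14*r)
v(T) = 16*T (v(T) = (T + T) + 14*T = 2*T + 14*T = 16*T)
(13*v(4))*21 = (13*(16*4))*21 = (13*64)*21 = 832*21 = 17472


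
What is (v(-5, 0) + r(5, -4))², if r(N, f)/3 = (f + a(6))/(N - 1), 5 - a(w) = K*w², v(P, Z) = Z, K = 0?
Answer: 9/16 ≈ 0.56250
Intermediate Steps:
a(w) = 5 (a(w) = 5 - 0*w² = 5 - 1*0 = 5 + 0 = 5)
r(N, f) = 3*(5 + f)/(-1 + N) (r(N, f) = 3*((f + 5)/(N - 1)) = 3*((5 + f)/(-1 + N)) = 3*(5 + f)/(-1 + N))
(v(-5, 0) + r(5, -4))² = (0 + 3*(5 - 4)/(-1 + 5))² = (0 + 3*1/4)² = (0 + 3*(¼)*1)² = (0 + ¾)² = (¾)² = 9/16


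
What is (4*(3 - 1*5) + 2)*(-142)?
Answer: 852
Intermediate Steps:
(4*(3 - 1*5) + 2)*(-142) = (4*(3 - 5) + 2)*(-142) = (4*(-2) + 2)*(-142) = (-8 + 2)*(-142) = -6*(-142) = 852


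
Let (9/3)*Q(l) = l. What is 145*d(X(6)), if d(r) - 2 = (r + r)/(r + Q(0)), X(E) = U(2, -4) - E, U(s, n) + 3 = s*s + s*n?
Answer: 580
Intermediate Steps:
Q(l) = l/3
U(s, n) = -3 + s² + n*s (U(s, n) = -3 + (s*s + s*n) = -3 + (s² + n*s) = -3 + s² + n*s)
X(E) = -7 - E (X(E) = (-3 + 2² - 4*2) - E = (-3 + 4 - 8) - E = -7 - E)
d(r) = 4 (d(r) = 2 + (r + r)/(r + (⅓)*0) = 2 + (2*r)/(r + 0) = 2 + (2*r)/r = 2 + 2 = 4)
145*d(X(6)) = 145*4 = 580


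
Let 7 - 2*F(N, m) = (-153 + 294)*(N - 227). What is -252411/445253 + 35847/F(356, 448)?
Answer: -18255652692/4047795023 ≈ -4.5100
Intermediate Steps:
F(N, m) = 16007 - 141*N/2 (F(N, m) = 7/2 - (-153 + 294)*(N - 227)/2 = 7/2 - 141*(-227 + N)/2 = 7/2 - (-32007 + 141*N)/2 = 7/2 + (32007/2 - 141*N/2) = 16007 - 141*N/2)
-252411/445253 + 35847/F(356, 448) = -252411/445253 + 35847/(16007 - 141/2*356) = -252411*1/445253 + 35847/(16007 - 25098) = -252411/445253 + 35847/(-9091) = -252411/445253 + 35847*(-1/9091) = -252411/445253 - 35847/9091 = -18255652692/4047795023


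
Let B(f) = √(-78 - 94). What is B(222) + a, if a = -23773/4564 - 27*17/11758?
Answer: -140808905/26831756 + 2*I*√43 ≈ -5.2478 + 13.115*I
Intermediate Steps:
B(f) = 2*I*√43 (B(f) = √(-172) = 2*I*√43)
a = -140808905/26831756 (a = -23773*1/4564 - 459*1/11758 = -23773/4564 - 459/11758 = -140808905/26831756 ≈ -5.2478)
B(222) + a = 2*I*√43 - 140808905/26831756 = -140808905/26831756 + 2*I*√43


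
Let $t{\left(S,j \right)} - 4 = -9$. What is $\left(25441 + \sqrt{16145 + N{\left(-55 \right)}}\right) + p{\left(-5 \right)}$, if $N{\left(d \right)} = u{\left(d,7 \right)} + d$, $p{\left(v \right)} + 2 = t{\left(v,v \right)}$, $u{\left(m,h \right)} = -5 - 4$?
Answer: $25434 + \sqrt{16081} \approx 25561.0$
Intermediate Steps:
$t{\left(S,j \right)} = -5$ ($t{\left(S,j \right)} = 4 - 9 = -5$)
$u{\left(m,h \right)} = -9$ ($u{\left(m,h \right)} = -5 - 4 = -9$)
$p{\left(v \right)} = -7$ ($p{\left(v \right)} = -2 - 5 = -7$)
$N{\left(d \right)} = -9 + d$
$\left(25441 + \sqrt{16145 + N{\left(-55 \right)}}\right) + p{\left(-5 \right)} = \left(25441 + \sqrt{16145 - 64}\right) - 7 = \left(25441 + \sqrt{16081}\right) - 7 = 25434 + \sqrt{16081}$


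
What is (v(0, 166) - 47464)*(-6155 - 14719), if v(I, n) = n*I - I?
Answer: 990763536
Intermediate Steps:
v(I, n) = -I + I*n (v(I, n) = I*n - I = -I + I*n)
(v(0, 166) - 47464)*(-6155 - 14719) = (0*(-1 + 166) - 47464)*(-6155 - 14719) = (0*165 - 47464)*(-20874) = (0 - 47464)*(-20874) = -47464*(-20874) = 990763536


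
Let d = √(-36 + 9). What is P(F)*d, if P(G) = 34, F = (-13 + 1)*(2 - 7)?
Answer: 102*I*√3 ≈ 176.67*I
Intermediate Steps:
d = 3*I*√3 (d = √(-27) = 3*I*√3 ≈ 5.1962*I)
F = 60 (F = -12*(-5) = 60)
P(F)*d = 34*(3*I*√3) = 102*I*√3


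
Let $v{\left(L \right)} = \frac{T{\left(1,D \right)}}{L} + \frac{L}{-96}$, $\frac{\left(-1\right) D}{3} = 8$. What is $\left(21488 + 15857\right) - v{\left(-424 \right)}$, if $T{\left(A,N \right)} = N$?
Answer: $\frac{23748575}{636} \approx 37341.0$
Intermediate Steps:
$D = -24$ ($D = \left(-3\right) 8 = -24$)
$v{\left(L \right)} = - \frac{24}{L} - \frac{L}{96}$ ($v{\left(L \right)} = - \frac{24}{L} + \frac{L}{-96} = - \frac{24}{L} + L \left(- \frac{1}{96}\right) = - \frac{24}{L} - \frac{L}{96}$)
$\left(21488 + 15857\right) - v{\left(-424 \right)} = \left(21488 + 15857\right) - \left(- \frac{24}{-424} - - \frac{53}{12}\right) = 37345 - \left(\left(-24\right) \left(- \frac{1}{424}\right) + \frac{53}{12}\right) = 37345 - \left(\frac{3}{53} + \frac{53}{12}\right) = 37345 - \frac{2845}{636} = \frac{23748575}{636}$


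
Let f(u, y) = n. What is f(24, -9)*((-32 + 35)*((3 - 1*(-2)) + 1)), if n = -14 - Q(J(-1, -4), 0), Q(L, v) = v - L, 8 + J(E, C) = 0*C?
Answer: -396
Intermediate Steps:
J(E, C) = -8 (J(E, C) = -8 + 0*C = -8 + 0 = -8)
n = -22 (n = -14 - (0 - 1*(-8)) = -14 - (0 + 8) = -14 - 1*8 = -14 - 8 = -22)
f(u, y) = -22
f(24, -9)*((-32 + 35)*((3 - 1*(-2)) + 1)) = -22*(-32 + 35)*((3 - 1*(-2)) + 1) = -66*((3 + 2) + 1) = -66*(5 + 1) = -66*6 = -22*18 = -396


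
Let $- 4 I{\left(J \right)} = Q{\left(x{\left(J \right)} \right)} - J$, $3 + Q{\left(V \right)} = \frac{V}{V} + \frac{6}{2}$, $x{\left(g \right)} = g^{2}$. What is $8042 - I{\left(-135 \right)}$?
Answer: $8076$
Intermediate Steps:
$Q{\left(V \right)} = 1$ ($Q{\left(V \right)} = -3 + \left(\frac{V}{V} + \frac{6}{2}\right) = -3 + \left(1 + 6 \cdot \frac{1}{2}\right) = -3 + \left(1 + 3\right) = -3 + 4 = 1$)
$I{\left(J \right)} = - \frac{1}{4} + \frac{J}{4}$ ($I{\left(J \right)} = - \frac{1 - J}{4} = - \frac{1}{4} + \frac{J}{4}$)
$8042 - I{\left(-135 \right)} = 8042 - \left(- \frac{1}{4} + \frac{1}{4} \left(-135\right)\right) = 8042 - \left(- \frac{1}{4} - \frac{135}{4}\right) = 8042 - -34 = 8042 + 34 = 8076$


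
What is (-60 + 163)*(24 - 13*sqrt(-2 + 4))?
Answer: 2472 - 1339*sqrt(2) ≈ 578.37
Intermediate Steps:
(-60 + 163)*(24 - 13*sqrt(-2 + 4)) = 103*(24 - 13*sqrt(2)) = 2472 - 1339*sqrt(2)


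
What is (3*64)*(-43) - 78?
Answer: -8334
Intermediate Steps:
(3*64)*(-43) - 78 = 192*(-43) - 78 = -8256 - 78 = -8334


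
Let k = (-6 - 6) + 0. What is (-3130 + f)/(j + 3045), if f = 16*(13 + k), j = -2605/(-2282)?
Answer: -7106148/6951295 ≈ -1.0223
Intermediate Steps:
j = 2605/2282 (j = -2605*(-1/2282) = 2605/2282 ≈ 1.1415)
k = -12 (k = -12 + 0 = -12)
f = 16 (f = 16*(13 - 12) = 16*1 = 16)
(-3130 + f)/(j + 3045) = (-3130 + 16)/(2605/2282 + 3045) = -3114/6951295/2282 = -3114*2282/6951295 = -7106148/6951295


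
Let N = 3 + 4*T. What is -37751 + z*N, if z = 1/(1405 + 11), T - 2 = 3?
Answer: -53455393/1416 ≈ -37751.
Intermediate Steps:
T = 5 (T = 2 + 3 = 5)
z = 1/1416 ≈ 0.00070621
N = 23 (N = 3 + 4*5 = 3 + 20 = 23)
-37751 + z*N = -37751 + (1/1416)*23 = -37751 + 23/1416 = -53455393/1416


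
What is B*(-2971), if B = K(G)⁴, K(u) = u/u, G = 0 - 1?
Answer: -2971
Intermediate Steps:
G = -1
K(u) = 1
B = 1 (B = 1⁴ = 1)
B*(-2971) = 1*(-2971) = -2971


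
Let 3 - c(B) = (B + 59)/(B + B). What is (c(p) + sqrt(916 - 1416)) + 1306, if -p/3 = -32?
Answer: 251173/192 + 10*I*sqrt(5) ≈ 1308.2 + 22.361*I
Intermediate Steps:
p = 96 (p = -3*(-32) = 96)
c(B) = 3 - (59 + B)/(2*B) (c(B) = 3 - (B + 59)/(B + B) = 3 - (59 + B)/(2*B))
(c(p) + sqrt(916 - 1416)) + 1306 = ((1/2)*(-59 + 5*96)/96 + sqrt(916 - 1416)) + 1306 = ((1/2)*(1/96)*(-59 + 480) + sqrt(-500)) + 1306 = ((1/2)*(1/96)*421 + 10*I*sqrt(5)) + 1306 = (421/192 + 10*I*sqrt(5)) + 1306 = 251173/192 + 10*I*sqrt(5)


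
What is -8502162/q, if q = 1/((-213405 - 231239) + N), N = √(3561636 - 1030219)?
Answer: 3780435320328 - 8502162*√2531417 ≈ 3.7669e+12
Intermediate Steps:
N = √2531417 ≈ 1591.0
q = 1/(-444644 + √2531417) (q = 1/((-213405 - 231239) + √2531417) = 1/(-444644 + √2531417) ≈ -2.2571e-6)
-8502162/q = -8502162/(-444644/197705755319 - √2531417/197705755319)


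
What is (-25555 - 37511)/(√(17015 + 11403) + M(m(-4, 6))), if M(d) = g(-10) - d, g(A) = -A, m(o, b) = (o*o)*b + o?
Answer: -2585706/10847 - 31533*√28418/10847 ≈ -728.44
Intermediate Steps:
m(o, b) = o + b*o² (m(o, b) = o²*b + o = b*o² + o = o + b*o²)
M(d) = 10 - d (M(d) = -1*(-10) - d = 10 - d)
(-25555 - 37511)/(√(17015 + 11403) + M(m(-4, 6))) = (-25555 - 37511)/(√(17015 + 11403) + (10 - (-4)*(1 + 6*(-4)))) = -63066/(√28418 + (10 - (-4)*(1 - 24))) = -63066/(√28418 + (10 - (-4)*(-23))) = -63066/(√28418 + (10 - 1*92)) = -63066/(√28418 + (10 - 92)) = -63066/(√28418 - 82) = -63066/(-82 + √28418)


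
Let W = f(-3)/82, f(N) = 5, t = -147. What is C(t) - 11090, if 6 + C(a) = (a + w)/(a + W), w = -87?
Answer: -133676516/12049 ≈ -11094.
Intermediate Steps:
W = 5/82 ≈ 0.060976
C(a) = -6 + (-87 + a)/(5/82 + a) (C(a) = -6 + (a - 87)/(a + 5/82) = -6 + (-87 + a)/(5/82 + a))
C(t) - 11090 = 2*(-3582 - 205*(-147))/(5 + 82*(-147)) - 11090 = 2*(-3582 + 30135)/(5 - 12054) - 11090 = 2*26553/(-12049) - 11090 = 2*(-1/12049)*26553 - 11090 = -53106/12049 - 11090 = -133676516/12049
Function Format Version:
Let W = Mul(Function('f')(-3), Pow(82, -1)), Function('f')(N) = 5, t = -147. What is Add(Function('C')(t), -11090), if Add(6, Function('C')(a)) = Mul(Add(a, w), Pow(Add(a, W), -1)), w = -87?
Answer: Rational(-133676516, 12049) ≈ -11094.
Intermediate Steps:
W = Rational(5, 82) (W = Mul(5, Pow(82, -1)) = Mul(5, Rational(1, 82)) = Rational(5, 82) ≈ 0.060976)
Function('C')(a) = Add(-6, Mul(Pow(Add(Rational(5, 82), a), -1), Add(-87, a))) (Function('C')(a) = Add(-6, Mul(Add(a, -87), Pow(Add(a, Rational(5, 82)), -1))) = Add(-6, Mul(Add(-87, a), Pow(Add(Rational(5, 82), a), -1))) = Add(-6, Mul(Pow(Add(Rational(5, 82), a), -1), Add(-87, a))))
Add(Function('C')(t), -11090) = Add(Mul(2, Pow(Add(5, Mul(82, -147)), -1), Add(-3582, Mul(-205, -147))), -11090) = Add(Mul(2, Pow(Add(5, -12054), -1), Add(-3582, 30135)), -11090) = Add(Mul(2, Pow(-12049, -1), 26553), -11090) = Add(Mul(2, Rational(-1, 12049), 26553), -11090) = Add(Rational(-53106, 12049), -11090) = Rational(-133676516, 12049)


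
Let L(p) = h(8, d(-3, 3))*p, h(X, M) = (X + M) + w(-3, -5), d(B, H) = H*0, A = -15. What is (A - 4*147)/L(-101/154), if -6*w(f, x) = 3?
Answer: 61908/505 ≈ 122.59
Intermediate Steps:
w(f, x) = -1/2 (w(f, x) = -1/6*3 = -1/2)
d(B, H) = 0
h(X, M) = -1/2 + M + X (h(X, M) = (X + M) - 1/2 = (M + X) - 1/2 = -1/2 + M + X)
L(p) = 15*p/2 (L(p) = (-1/2 + 0 + 8)*p = 15*p/2)
(A - 4*147)/L(-101/154) = (-15 - 4*147)/((15*(-101/154)/2)) = (-15 - 588)/((15*(-101*1/154)/2)) = -603/((15/2)*(-101/154)) = -603/(-1515/308) = -603*(-308/1515) = 61908/505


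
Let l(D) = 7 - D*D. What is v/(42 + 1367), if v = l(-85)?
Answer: -7218/1409 ≈ -5.1228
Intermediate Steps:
l(D) = 7 - D²
v = -7218 (v = 7 - 1*(-85)² = 7 - 1*7225 = 7 - 7225 = -7218)
v/(42 + 1367) = -7218/(42 + 1367) = -7218/1409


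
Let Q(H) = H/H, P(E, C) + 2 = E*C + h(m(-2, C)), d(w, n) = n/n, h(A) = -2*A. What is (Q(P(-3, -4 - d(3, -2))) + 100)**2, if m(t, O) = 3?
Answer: 10201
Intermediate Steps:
d(w, n) = 1
P(E, C) = -8 + C*E (P(E, C) = -2 + (E*C - 2*3) = -2 + (C*E - 6) = -2 + (-6 + C*E) = -8 + C*E)
Q(H) = 1
(Q(P(-3, -4 - d(3, -2))) + 100)**2 = (1 + 100)**2 = 101**2 = 10201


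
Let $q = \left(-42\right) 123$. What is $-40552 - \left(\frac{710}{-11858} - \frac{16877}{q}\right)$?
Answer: $- \frac{177453445133}{4375602} \approx -40555.0$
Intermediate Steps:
$q = -5166$
$-40552 - \left(\frac{710}{-11858} - \frac{16877}{q}\right) = -40552 - \left(\frac{710}{-11858} - \frac{16877}{-5166}\right) = -40552 - \left(710 \left(- \frac{1}{11858}\right) - - \frac{2411}{738}\right) = -40552 - \left(- \frac{355}{5929} + \frac{2411}{738}\right) = -40552 - \frac{14032829}{4375602} = - \frac{177453445133}{4375602}$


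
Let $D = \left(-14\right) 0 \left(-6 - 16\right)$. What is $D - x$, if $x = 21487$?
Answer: $-21487$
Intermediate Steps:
$D = 0$ ($D = 0 \left(-6 - 16\right) = 0 \left(-22\right) = 0$)
$D - x = 0 - 21487 = -21487$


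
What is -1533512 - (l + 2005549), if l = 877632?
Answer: -4416693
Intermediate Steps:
-1533512 - (l + 2005549) = -1533512 - (877632 + 2005549) = -1533512 - 1*2883181 = -1533512 - 2883181 = -4416693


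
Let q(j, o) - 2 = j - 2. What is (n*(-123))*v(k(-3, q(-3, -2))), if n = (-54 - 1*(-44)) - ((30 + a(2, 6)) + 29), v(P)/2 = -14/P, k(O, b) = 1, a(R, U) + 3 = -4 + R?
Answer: -220416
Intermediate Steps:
a(R, U) = -7 + R (a(R, U) = -3 + (-4 + R) = -7 + R)
q(j, o) = j (q(j, o) = 2 + (j - 2) = 2 + (-2 + j) = j)
v(P) = -28/P (v(P) = 2*(-14/P) = -28/P)
n = -64 (n = (-54 - 1*(-44)) - ((30 + (-7 + 2)) + 29) = (-54 + 44) - ((30 - 5) + 29) = -10 - (25 + 29) = -10 - 1*54 = -10 - 54 = -64)
(n*(-123))*v(k(-3, q(-3, -2))) = (-64*(-123))*(-28/1) = 7872*(-28*1) = 7872*(-28) = -220416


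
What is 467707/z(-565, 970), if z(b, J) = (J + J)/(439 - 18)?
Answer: 196904647/1940 ≈ 1.0150e+5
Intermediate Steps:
z(b, J) = 2*J/421 (z(b, J) = (2*J)/421 = (2*J)*(1/421) = 2*J/421)
467707/z(-565, 970) = 467707/(((2/421)*970)) = 467707/(1940/421) = 467707*(421/1940) = 196904647/1940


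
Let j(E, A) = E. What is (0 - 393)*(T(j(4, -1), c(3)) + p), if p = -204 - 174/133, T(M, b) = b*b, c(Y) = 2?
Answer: 10522182/133 ≈ 79114.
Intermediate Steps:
T(M, b) = b**2
p = -27306/133 (p = -204 - 174/133 = -27306/133 ≈ -205.31)
(0 - 393)*(T(j(4, -1), c(3)) + p) = (0 - 393)*(2**2 - 27306/133) = -393*(4 - 27306/133) = -393*(-26774/133) = 10522182/133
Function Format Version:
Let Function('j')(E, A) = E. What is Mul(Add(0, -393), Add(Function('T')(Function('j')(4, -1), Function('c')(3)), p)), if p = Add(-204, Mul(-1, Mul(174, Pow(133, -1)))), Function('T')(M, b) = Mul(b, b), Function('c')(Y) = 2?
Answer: Rational(10522182, 133) ≈ 79114.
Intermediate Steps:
Function('T')(M, b) = Pow(b, 2)
p = Rational(-27306, 133) (p = Add(-204, Mul(-1, Mul(174, Rational(1, 133)))) = Add(-204, Mul(-1, Rational(174, 133))) = Add(-204, Rational(-174, 133)) = Rational(-27306, 133) ≈ -205.31)
Mul(Add(0, -393), Add(Function('T')(Function('j')(4, -1), Function('c')(3)), p)) = Mul(Add(0, -393), Add(Pow(2, 2), Rational(-27306, 133))) = Mul(-393, Add(4, Rational(-27306, 133))) = Mul(-393, Rational(-26774, 133)) = Rational(10522182, 133)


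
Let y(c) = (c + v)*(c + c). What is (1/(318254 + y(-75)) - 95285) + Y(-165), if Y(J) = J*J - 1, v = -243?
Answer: -24907195193/365954 ≈ -68061.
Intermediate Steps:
Y(J) = -1 + J² (Y(J) = J² - 1 = -1 + J²)
y(c) = 2*c*(-243 + c) (y(c) = (c - 243)*(c + c) = (-243 + c)*(2*c) = 2*c*(-243 + c))
(1/(318254 + y(-75)) - 95285) + Y(-165) = (1/(318254 + 2*(-75)*(-243 - 75)) - 95285) + (-1 + (-165)²) = (1/(318254 + 2*(-75)*(-318)) - 95285) + (-1 + 27225) = (1/(318254 + 47700) - 95285) + 27224 = (1/365954 - 95285) + 27224 = -34869926889/365954 + 27224 = -24907195193/365954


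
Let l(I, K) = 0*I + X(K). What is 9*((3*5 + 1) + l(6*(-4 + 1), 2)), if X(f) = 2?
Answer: 162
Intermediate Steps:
l(I, K) = 2 (l(I, K) = 0*I + 2 = 0 + 2 = 2)
9*((3*5 + 1) + l(6*(-4 + 1), 2)) = 9*((3*5 + 1) + 2) = 9*((15 + 1) + 2) = 9*(16 + 2) = 9*18 = 162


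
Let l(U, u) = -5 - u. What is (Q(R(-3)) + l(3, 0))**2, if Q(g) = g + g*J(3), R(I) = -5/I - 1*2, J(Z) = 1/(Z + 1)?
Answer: 4225/144 ≈ 29.340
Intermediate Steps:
J(Z) = 1/(1 + Z)
R(I) = -2 - 5/I (R(I) = -5/I - 2 = -2 - 5/I)
Q(g) = 5*g/4 (Q(g) = g + g/(1 + 3) = g + g/4 = 5*g/4)
(Q(R(-3)) + l(3, 0))**2 = (5*(-2 - 5/(-3))/4 + (-5 - 1*0))**2 = (5*(-2 - 5*(-1/3))/4 + (-5 + 0))**2 = (5*(-2 + 5/3)/4 - 5)**2 = ((5/4)*(-1/3) - 5)**2 = (-5/12 - 5)**2 = (-65/12)**2 = 4225/144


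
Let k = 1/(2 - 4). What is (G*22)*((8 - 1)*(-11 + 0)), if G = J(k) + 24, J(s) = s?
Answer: -39809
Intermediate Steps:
k = -1/2 (k = 1/(-2) = -1/2 ≈ -0.50000)
G = 47/2 (G = -1/2 + 24 = 47/2 ≈ 23.500)
(G*22)*((8 - 1)*(-11 + 0)) = ((47/2)*22)*((8 - 1)*(-11 + 0)) = 517*(7*(-11)) = 517*(-77) = -39809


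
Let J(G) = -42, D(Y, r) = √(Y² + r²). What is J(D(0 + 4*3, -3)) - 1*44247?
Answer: -44289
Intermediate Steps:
J(D(0 + 4*3, -3)) - 1*44247 = -42 - 1*44247 = -42 - 44247 = -44289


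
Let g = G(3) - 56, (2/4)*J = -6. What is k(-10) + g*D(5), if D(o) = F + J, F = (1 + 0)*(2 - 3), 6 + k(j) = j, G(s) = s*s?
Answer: 595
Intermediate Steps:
G(s) = s²
k(j) = -6 + j
J = -12 (J = 2*(-6) = -12)
g = -47 (g = 3² - 56 = 9 - 56 = -47)
F = -1 (F = 1*(-1) = -1)
D(o) = -13 (D(o) = -1 - 12 = -13)
k(-10) + g*D(5) = (-6 - 10) - 47*(-13) = -16 + 611 = 595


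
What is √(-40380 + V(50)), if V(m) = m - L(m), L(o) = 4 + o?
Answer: 8*I*√631 ≈ 200.96*I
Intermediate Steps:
V(m) = -4 (V(m) = m - (4 + m) = m + (-4 - m) = -4)
√(-40380 + V(50)) = √(-40380 - 4) = √(-40384) = 8*I*√631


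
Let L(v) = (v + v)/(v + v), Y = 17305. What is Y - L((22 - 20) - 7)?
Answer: 17304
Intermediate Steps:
L(v) = 1 (L(v) = (2*v)/((2*v)) = (2*v)*(1/(2*v)) = 1)
Y - L((22 - 20) - 7) = 17305 - 1*1 = 17305 - 1 = 17304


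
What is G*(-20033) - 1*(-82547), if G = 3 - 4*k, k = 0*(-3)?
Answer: 22448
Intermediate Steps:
k = 0
G = 3 (G = 3 - 4*0 = 3 + 0 = 3)
G*(-20033) - 1*(-82547) = 3*(-20033) - 1*(-82547) = -60099 + 82547 = 22448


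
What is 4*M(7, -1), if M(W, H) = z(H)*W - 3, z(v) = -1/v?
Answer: 16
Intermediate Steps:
M(W, H) = -3 - W/H (M(W, H) = (-1/H)*W - 3 = -W/H - 3 = -3 - W/H)
4*M(7, -1) = 4*(-3 - 1*7/(-1)) = 4*(-3 - 1*7*(-1)) = 4*(-3 + 7) = 4*4 = 16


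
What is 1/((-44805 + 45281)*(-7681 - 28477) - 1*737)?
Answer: -1/17211945 ≈ -5.8099e-8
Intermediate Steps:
1/((-44805 + 45281)*(-7681 - 28477) - 1*737) = 1/(476*(-36158) - 737) = 1/(-17211208 - 737) = 1/(-17211945) = -1/17211945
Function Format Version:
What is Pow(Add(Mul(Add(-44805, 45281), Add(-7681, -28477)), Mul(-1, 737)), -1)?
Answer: Rational(-1, 17211945) ≈ -5.8099e-8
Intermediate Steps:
Pow(Add(Mul(Add(-44805, 45281), Add(-7681, -28477)), Mul(-1, 737)), -1) = Pow(Add(Mul(476, -36158), -737), -1) = Pow(Add(-17211208, -737), -1) = Pow(-17211945, -1) = Rational(-1, 17211945)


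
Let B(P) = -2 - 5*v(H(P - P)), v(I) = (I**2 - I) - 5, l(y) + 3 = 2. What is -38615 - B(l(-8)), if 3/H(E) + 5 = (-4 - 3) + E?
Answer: -618183/16 ≈ -38636.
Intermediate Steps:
l(y) = -1 (l(y) = -3 + 2 = -1)
H(E) = 3/(-12 + E) (H(E) = 3/(-5 + ((-4 - 3) + E)) = 3/(-5 + (-7 + E)) = 3/(-12 + E))
v(I) = -5 + I**2 - I
B(P) = 343/16 (B(P) = -2 - 5*(-5 + (3/(-12 + (P - P)))**2 - 3/(-12 + (P - P))) = -2 - 5*(-5 + (3/(-12 + 0))**2 - 3/(-12 + 0)) = -2 - 5*(-5 + (3/(-12))**2 - 3/(-12)) = -2 - 5*(-5 + (3*(-1/12))**2 - 3*(-1)/12) = -2 - 5*(-5 + (-1/4)**2 - 1*(-1/4)) = -2 - 5*(-5 + 1/16 + 1/4) = -2 - 5*(-75/16) = -2 + 375/16 = 343/16)
-38615 - B(l(-8)) = -38615 - 1*343/16 = -38615 - 343/16 = -618183/16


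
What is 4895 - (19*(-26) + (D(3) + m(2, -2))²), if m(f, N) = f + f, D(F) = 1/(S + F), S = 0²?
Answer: 48332/9 ≈ 5370.2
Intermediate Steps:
S = 0
D(F) = 1/F (D(F) = 1/(0 + F) = 1/F)
m(f, N) = 2*f
4895 - (19*(-26) + (D(3) + m(2, -2))²) = 4895 - (19*(-26) + (1/3 + 2*2)²) = 4895 - (-494 + (⅓ + 4)²) = 4895 - (-494 + (13/3)²) = 4895 - (-494 + 169/9) = 4895 - 1*(-4277/9) = 4895 + 4277/9 = 48332/9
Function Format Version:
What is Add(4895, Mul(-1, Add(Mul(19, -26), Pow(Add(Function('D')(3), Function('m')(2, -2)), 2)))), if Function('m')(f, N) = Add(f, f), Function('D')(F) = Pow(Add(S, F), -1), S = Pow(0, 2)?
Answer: Rational(48332, 9) ≈ 5370.2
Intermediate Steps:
S = 0
Function('D')(F) = Pow(F, -1) (Function('D')(F) = Pow(Add(0, F), -1) = Pow(F, -1))
Function('m')(f, N) = Mul(2, f)
Add(4895, Mul(-1, Add(Mul(19, -26), Pow(Add(Function('D')(3), Function('m')(2, -2)), 2)))) = Add(4895, Mul(-1, Add(Mul(19, -26), Pow(Add(Pow(3, -1), Mul(2, 2)), 2)))) = Add(4895, Mul(-1, Add(-494, Pow(Add(Rational(1, 3), 4), 2)))) = Add(4895, Mul(-1, Add(-494, Pow(Rational(13, 3), 2)))) = Add(4895, Mul(-1, Add(-494, Rational(169, 9)))) = Add(4895, Mul(-1, Rational(-4277, 9))) = Add(4895, Rational(4277, 9)) = Rational(48332, 9)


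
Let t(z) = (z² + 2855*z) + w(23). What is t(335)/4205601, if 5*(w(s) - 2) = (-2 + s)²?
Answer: 5343701/21028005 ≈ 0.25412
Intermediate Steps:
w(s) = 2 + (-2 + s)²/5
t(z) = 451/5 + z² + 2855*z (t(z) = (z² + 2855*z) + (2 + (-2 + 23)²/5) = (z² + 2855*z) + (2 + (⅕)*21²) = (z² + 2855*z) + (2 + (⅕)*441) = (z² + 2855*z) + (2 + 441/5) = (z² + 2855*z) + 451/5 = 451/5 + z² + 2855*z)
t(335)/4205601 = (451/5 + 335² + 2855*335)/4205601 = (451/5 + 112225 + 956425)*(1/4205601) = (5343701/5)*(1/4205601) = 5343701/21028005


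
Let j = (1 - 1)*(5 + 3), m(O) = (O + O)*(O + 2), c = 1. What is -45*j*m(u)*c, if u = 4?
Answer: 0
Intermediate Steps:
m(O) = 2*O*(2 + O) (m(O) = (2*O)*(2 + O) = 2*O*(2 + O))
j = 0 (j = 0*8 = 0)
-45*j*m(u)*c = -45*0*(2*4*(2 + 4)) = -45*0*(2*4*6) = -45*0*48 = -0 = -45*0 = 0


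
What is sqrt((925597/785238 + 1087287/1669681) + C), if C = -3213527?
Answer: I*sqrt(5523970272190913212939842357954)/1311096969078 ≈ 1792.6*I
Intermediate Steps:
sqrt((925597/785238 + 1087287/1669681) + C) = sqrt((925597/785238 + 1087287/1669681) - 3213527) = sqrt(2399230793863/1311096969078 - 3213527) = sqrt(-4213243110519524243/1311096969078) = I*sqrt(5523970272190913212939842357954)/1311096969078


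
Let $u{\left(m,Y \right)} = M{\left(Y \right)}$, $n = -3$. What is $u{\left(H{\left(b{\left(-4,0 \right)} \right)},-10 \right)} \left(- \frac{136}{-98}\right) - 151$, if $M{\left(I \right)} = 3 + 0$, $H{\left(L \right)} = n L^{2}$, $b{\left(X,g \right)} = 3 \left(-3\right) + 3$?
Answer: $- \frac{7195}{49} \approx -146.84$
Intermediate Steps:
$b{\left(X,g \right)} = -6$ ($b{\left(X,g \right)} = -9 + 3 = -6$)
$H{\left(L \right)} = - 3 L^{2}$
$M{\left(I \right)} = 3$
$u{\left(m,Y \right)} = 3$
$u{\left(H{\left(b{\left(-4,0 \right)} \right)},-10 \right)} \left(- \frac{136}{-98}\right) - 151 = 3 \left(- \frac{136}{-98}\right) - 151 = 3 \left(\left(-136\right) \left(- \frac{1}{98}\right)\right) - 151 = 3 \cdot \frac{68}{49} - 151 = \frac{204}{49} - 151 = - \frac{7195}{49}$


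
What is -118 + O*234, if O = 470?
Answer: 109862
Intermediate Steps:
-118 + O*234 = -118 + 470*234 = -118 + 109980 = 109862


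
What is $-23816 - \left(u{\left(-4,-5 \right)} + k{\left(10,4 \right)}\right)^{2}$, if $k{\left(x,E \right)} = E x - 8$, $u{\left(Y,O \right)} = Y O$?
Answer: $-26520$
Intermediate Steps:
$u{\left(Y,O \right)} = O Y$
$k{\left(x,E \right)} = -8 + E x$
$-23816 - \left(u{\left(-4,-5 \right)} + k{\left(10,4 \right)}\right)^{2} = -23816 - \left(\left(-5\right) \left(-4\right) + \left(-8 + 4 \cdot 10\right)\right)^{2} = -23816 - \left(20 + \left(-8 + 40\right)\right)^{2} = -23816 - \left(20 + 32\right)^{2} = -23816 - 52^{2} = -23816 - 2704 = -26520$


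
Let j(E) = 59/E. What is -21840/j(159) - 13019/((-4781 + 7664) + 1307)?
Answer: -14550794521/247210 ≈ -58860.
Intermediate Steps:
-21840/j(159) - 13019/((-4781 + 7664) + 1307) = -21840/(59/159) - 13019/((-4781 + 7664) + 1307) = -21840/(59*(1/159)) - 13019/(2883 + 1307) = -21840/59/159 - 13019/4190 = -21840*159/59 - 13019*1/4190 = -3472560/59 - 13019/4190 = -14550794521/247210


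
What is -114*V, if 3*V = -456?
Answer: 17328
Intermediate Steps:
V = -152 (V = (⅓)*(-456) = -152)
-114*V = -114*(-152) = 17328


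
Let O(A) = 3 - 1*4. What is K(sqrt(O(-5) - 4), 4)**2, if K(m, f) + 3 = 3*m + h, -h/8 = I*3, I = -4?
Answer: 8604 + 558*I*sqrt(5) ≈ 8604.0 + 1247.7*I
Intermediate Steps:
O(A) = -1 (O(A) = 3 - 4 = -1)
h = 96 (h = -(-32)*3 = -8*(-12) = 96)
K(m, f) = 93 + 3*m (K(m, f) = -3 + (3*m + 96) = -3 + (96 + 3*m) = 93 + 3*m)
K(sqrt(O(-5) - 4), 4)**2 = (93 + 3*sqrt(-1 - 4))**2 = (93 + 3*sqrt(-5))**2 = (93 + 3*(I*sqrt(5)))**2 = (93 + 3*I*sqrt(5))**2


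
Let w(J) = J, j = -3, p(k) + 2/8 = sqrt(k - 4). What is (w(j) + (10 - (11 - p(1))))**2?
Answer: 241/16 - 17*I*sqrt(3)/2 ≈ 15.063 - 14.722*I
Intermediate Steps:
p(k) = -1/4 + sqrt(-4 + k) (p(k) = -1/4 + sqrt(k - 4) = -1/4 + sqrt(-4 + k))
(w(j) + (10 - (11 - p(1))))**2 = (-3 + (10 - (11 - (-1/4 + sqrt(-4 + 1)))))**2 = (-3 + (10 - (11 - (-1/4 + sqrt(-3)))))**2 = (-3 + (10 - (11 - (-1/4 + I*sqrt(3)))))**2 = (-3 + (10 - (11 + (1/4 - I*sqrt(3)))))**2 = (-3 + (10 - (45/4 - I*sqrt(3))))**2 = (-3 + (10 + (-45/4 + I*sqrt(3))))**2 = (-3 + (-5/4 + I*sqrt(3)))**2 = (-17/4 + I*sqrt(3))**2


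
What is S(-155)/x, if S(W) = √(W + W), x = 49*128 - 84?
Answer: I*√310/6188 ≈ 0.0028453*I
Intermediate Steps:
x = 6188 (x = 6272 - 84 = 6188)
S(W) = √2*√W (S(W) = √(2*W) = √2*√W)
S(-155)/x = (√2*√(-155))/6188 = (√2*(I*√155))*(1/6188) = (I*√310)*(1/6188) = I*√310/6188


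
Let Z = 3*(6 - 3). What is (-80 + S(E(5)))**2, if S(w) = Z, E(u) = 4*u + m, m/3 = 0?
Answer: 5041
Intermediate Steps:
m = 0 (m = 3*0 = 0)
Z = 9 (Z = 3*3 = 9)
E(u) = 4*u (E(u) = 4*u + 0 = 4*u)
S(w) = 9
(-80 + S(E(5)))**2 = (-80 + 9)**2 = (-71)**2 = 5041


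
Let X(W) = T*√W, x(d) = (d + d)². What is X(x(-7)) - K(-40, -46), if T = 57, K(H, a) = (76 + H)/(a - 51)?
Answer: 77442/97 ≈ 798.37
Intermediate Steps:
K(H, a) = (76 + H)/(-51 + a)
x(d) = 4*d² (x(d) = (2*d)² = 4*d²)
X(W) = 57*√W
X(x(-7)) - K(-40, -46) = 57*√(4*(-7)²) - (76 - 40)/(-51 - 46) = 57*√(4*49) - 36/(-97) = 57*√196 - (-1)*36/97 = 57*14 - 1*(-36/97) = 798 + 36/97 = 77442/97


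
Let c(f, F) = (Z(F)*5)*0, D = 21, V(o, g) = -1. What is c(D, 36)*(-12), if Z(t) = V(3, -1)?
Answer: 0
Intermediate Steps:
Z(t) = -1
c(f, F) = 0 (c(f, F) = -1*5*0 = -5*0 = 0)
c(D, 36)*(-12) = 0*(-12) = 0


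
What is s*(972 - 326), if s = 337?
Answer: 217702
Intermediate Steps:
s*(972 - 326) = 337*(972 - 326) = 337*646 = 217702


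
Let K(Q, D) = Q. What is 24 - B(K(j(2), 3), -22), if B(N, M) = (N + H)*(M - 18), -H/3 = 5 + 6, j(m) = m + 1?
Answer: -1176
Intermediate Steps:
j(m) = 1 + m
H = -33 (H = -3*(5 + 6) = -3*11 = -33)
B(N, M) = (-33 + N)*(-18 + M) (B(N, M) = (N - 33)*(M - 18) = (-33 + N)*(-18 + M))
24 - B(K(j(2), 3), -22) = 24 - (594 - 33*(-22) - 18*(1 + 2) - 22*(1 + 2)) = 24 - (594 + 726 - 18*3 - 22*3) = 24 - (594 + 726 - 54 - 66) = 24 - 1*1200 = 24 - 1200 = -1176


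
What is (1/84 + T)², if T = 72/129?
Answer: 4239481/13046544 ≈ 0.32495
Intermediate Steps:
T = 24/43 (T = 72*(1/129) = 24/43 ≈ 0.55814)
(1/84 + T)² = (1/84 + 24/43)² = (2059/3612)² = 4239481/13046544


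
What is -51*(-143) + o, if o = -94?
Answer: 7199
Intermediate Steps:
-51*(-143) + o = -51*(-143) - 94 = 7293 - 94 = 7199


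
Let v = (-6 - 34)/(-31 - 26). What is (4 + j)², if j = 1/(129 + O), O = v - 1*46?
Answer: 366377881/22762441 ≈ 16.096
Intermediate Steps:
v = 40/57 (v = -40/(-57) = -40*(-1/57) = 40/57 ≈ 0.70175)
O = -2582/57 (O = 40/57 - 1*46 = 40/57 - 46 = -2582/57 ≈ -45.298)
j = 57/4771 (j = 1/(129 - 2582/57) = 1/(4771/57) = 57/4771 ≈ 0.011947)
(4 + j)² = (4 + 57/4771)² = (19141/4771)² = 366377881/22762441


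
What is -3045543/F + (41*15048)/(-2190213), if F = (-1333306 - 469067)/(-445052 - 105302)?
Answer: -135965768821301050/146206695387 ≈ -9.2996e+5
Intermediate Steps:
F = 1802373/550354 (F = -1802373/(-550354) = -1802373*(-1/550354) = 1802373/550354 ≈ 3.2749)
-3045543/F + (41*15048)/(-2190213) = -3045543/1802373/550354 + (41*15048)/(-2190213) = -3045543*550354/1802373 + 616968*(-1/2190213) = -558708924074/600791 - 68552/243357 = -135965768821301050/146206695387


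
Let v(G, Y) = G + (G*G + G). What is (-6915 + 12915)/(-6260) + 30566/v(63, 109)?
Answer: 8338658/1281735 ≈ 6.5058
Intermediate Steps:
v(G, Y) = G² + 2*G (v(G, Y) = G + (G² + G) = G + (G + G²) = G² + 2*G)
(-6915 + 12915)/(-6260) + 30566/v(63, 109) = (-6915 + 12915)/(-6260) + 30566/((63*(2 + 63))) = 6000*(-1/6260) + 30566/((63*65)) = -300/313 + 30566/4095 = 8338658/1281735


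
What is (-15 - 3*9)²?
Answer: 1764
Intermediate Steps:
(-15 - 3*9)² = (-15 - 27)² = (-42)² = 1764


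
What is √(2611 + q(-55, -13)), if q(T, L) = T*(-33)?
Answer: √4426 ≈ 66.528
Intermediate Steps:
q(T, L) = -33*T
√(2611 + q(-55, -13)) = √(2611 - 33*(-55)) = √(2611 + 1815) = √4426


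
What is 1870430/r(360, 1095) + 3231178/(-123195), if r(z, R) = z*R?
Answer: -1391070325/64751292 ≈ -21.483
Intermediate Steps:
r(z, R) = R*z
1870430/r(360, 1095) + 3231178/(-123195) = 1870430/((1095*360)) + 3231178/(-123195) = 1870430/394200 + 3231178*(-1/123195) = 1870430*(1/394200) - 3231178/123195 = 187043/39420 - 3231178/123195 = -1391070325/64751292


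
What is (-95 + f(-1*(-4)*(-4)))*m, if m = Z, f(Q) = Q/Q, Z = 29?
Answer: -2726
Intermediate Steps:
f(Q) = 1
m = 29
(-95 + f(-1*(-4)*(-4)))*m = (-95 + 1)*29 = -94*29 = -2726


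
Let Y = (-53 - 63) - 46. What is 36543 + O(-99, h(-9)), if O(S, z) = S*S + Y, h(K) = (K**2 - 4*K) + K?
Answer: 46182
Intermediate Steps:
h(K) = K**2 - 3*K
Y = -162 (Y = -116 - 46 = -162)
O(S, z) = -162 + S**2 (O(S, z) = S*S - 162 = S**2 - 162 = -162 + S**2)
36543 + O(-99, h(-9)) = 36543 + (-162 + (-99)**2) = 36543 + (-162 + 9801) = 36543 + 9639 = 46182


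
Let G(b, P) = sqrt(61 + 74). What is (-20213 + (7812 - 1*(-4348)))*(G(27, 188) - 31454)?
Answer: 253299062 - 24159*sqrt(15) ≈ 2.5321e+8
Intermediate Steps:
G(b, P) = 3*sqrt(15) (G(b, P) = sqrt(135) = 3*sqrt(15))
(-20213 + (7812 - 1*(-4348)))*(G(27, 188) - 31454) = (-20213 + (7812 - 1*(-4348)))*(3*sqrt(15) - 31454) = (-20213 + (7812 + 4348))*(-31454 + 3*sqrt(15)) = (-20213 + 12160)*(-31454 + 3*sqrt(15)) = -8053*(-31454 + 3*sqrt(15)) = 253299062 - 24159*sqrt(15)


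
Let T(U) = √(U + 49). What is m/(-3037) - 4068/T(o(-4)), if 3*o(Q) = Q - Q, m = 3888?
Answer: -12381732/21259 ≈ -582.42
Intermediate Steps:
o(Q) = 0 (o(Q) = (Q - Q)/3 = (⅓)*0 = 0)
T(U) = √(49 + U)
m/(-3037) - 4068/T(o(-4)) = 3888/(-3037) - 4068/√(49 + 0) = 3888*(-1/3037) - 4068/(√49) = -3888/3037 - 4068/7 = -12381732/21259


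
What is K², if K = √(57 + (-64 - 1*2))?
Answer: -9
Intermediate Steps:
K = 3*I (K = √(57 + (-64 - 2)) = √(57 - 66) = √(-9) = 3*I ≈ 3.0*I)
K² = (3*I)² = -9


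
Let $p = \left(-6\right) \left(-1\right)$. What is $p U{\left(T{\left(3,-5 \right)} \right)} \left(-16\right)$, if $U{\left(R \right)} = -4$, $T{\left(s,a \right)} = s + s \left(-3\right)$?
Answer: $384$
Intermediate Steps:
$T{\left(s,a \right)} = - 2 s$ ($T{\left(s,a \right)} = s - 3 s = - 2 s$)
$p = 6$
$p U{\left(T{\left(3,-5 \right)} \right)} \left(-16\right) = 6 \left(-4\right) \left(-16\right) = \left(-24\right) \left(-16\right) = 384$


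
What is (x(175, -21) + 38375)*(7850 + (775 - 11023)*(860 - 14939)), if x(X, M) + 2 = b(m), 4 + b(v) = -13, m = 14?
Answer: 5534365837352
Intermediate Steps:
b(v) = -17 (b(v) = -4 - 13 = -17)
x(X, M) = -19 (x(X, M) = -2 - 17 = -19)
(x(175, -21) + 38375)*(7850 + (775 - 11023)*(860 - 14939)) = (-19 + 38375)*(7850 + (775 - 11023)*(860 - 14939)) = 38356*(7850 - 10248*(-14079)) = 38356*(7850 + 144281592) = 38356*144289442 = 5534365837352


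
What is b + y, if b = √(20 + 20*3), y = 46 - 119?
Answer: -73 + 4*√5 ≈ -64.056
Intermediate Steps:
y = -73
b = 4*√5 (b = √(20 + 60) = √80 = 4*√5 ≈ 8.9443)
b + y = 4*√5 - 73 = -73 + 4*√5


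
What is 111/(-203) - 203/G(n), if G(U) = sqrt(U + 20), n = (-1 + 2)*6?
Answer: -111/203 - 203*sqrt(26)/26 ≈ -40.358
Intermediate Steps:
n = 6 (n = 1*6 = 6)
G(U) = sqrt(20 + U)
111/(-203) - 203/G(n) = 111/(-203) - 203/sqrt(20 + 6) = 111*(-1/203) - 203*sqrt(26)/26 = -111/203 - 203*sqrt(26)/26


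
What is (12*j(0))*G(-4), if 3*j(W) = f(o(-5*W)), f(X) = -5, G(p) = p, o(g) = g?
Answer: 80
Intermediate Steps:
j(W) = -5/3 (j(W) = (1/3)*(-5) = -5/3)
(12*j(0))*G(-4) = (12*(-5/3))*(-4) = -20*(-4) = 80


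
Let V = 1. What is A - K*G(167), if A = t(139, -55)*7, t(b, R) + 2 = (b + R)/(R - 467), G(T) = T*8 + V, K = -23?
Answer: 2674021/87 ≈ 30736.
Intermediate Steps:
G(T) = 1 + 8*T (G(T) = T*8 + 1 = 8*T + 1 = 1 + 8*T)
t(b, R) = -2 + (R + b)/(-467 + R) (t(b, R) = -2 + (b + R)/(R - 467) = -2 + (R + b)/(-467 + R))
A = -1316/87 (A = ((934 + 139 - 1*(-55))/(-467 - 55))*7 = ((934 + 139 + 55)/(-522))*7 = -1/522*1128*7 = -188/87*7 = -1316/87 ≈ -15.126)
A - K*G(167) = -1316/87 - (-23)*(1 + 8*167) = -1316/87 - (-23)*(1 + 1336) = -1316/87 - (-23)*1337 = -1316/87 - 1*(-30751) = -1316/87 + 30751 = 2674021/87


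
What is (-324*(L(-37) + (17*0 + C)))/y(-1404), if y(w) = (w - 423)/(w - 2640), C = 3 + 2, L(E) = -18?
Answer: 1892592/203 ≈ 9323.1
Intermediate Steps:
C = 5
y(w) = (-423 + w)/(-2640 + w)
(-324*(L(-37) + (17*0 + C)))/y(-1404) = (-324*(-18 + (17*0 + 5)))/(((-423 - 1404)/(-2640 - 1404))) = (-324*(-18 + (0 + 5)))/((-1827/(-4044))) = (-324*(-18 + 5))/((-1/4044*(-1827))) = (-324*(-13))/(609/1348) = 4212*(1348/609) = 1892592/203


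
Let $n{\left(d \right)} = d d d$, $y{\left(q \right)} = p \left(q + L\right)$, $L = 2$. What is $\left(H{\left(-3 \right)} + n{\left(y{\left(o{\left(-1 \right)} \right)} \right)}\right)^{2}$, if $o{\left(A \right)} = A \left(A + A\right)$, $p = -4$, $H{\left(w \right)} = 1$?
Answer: $16769025$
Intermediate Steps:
$o{\left(A \right)} = 2 A^{2}$ ($o{\left(A \right)} = A 2 A = 2 A^{2}$)
$y{\left(q \right)} = -8 - 4 q$ ($y{\left(q \right)} = - 4 \left(q + 2\right) = - 4 \left(2 + q\right) = -8 - 4 q$)
$n{\left(d \right)} = d^{3}$ ($n{\left(d \right)} = d^{2} d = d^{3}$)
$\left(H{\left(-3 \right)} + n{\left(y{\left(o{\left(-1 \right)} \right)} \right)}\right)^{2} = \left(1 + \left(-8 - 4 \cdot 2 \left(-1\right)^{2}\right)^{3}\right)^{2} = \left(1 + \left(-8 - 4 \cdot 2 \cdot 1\right)^{3}\right)^{2} = \left(1 + \left(-8 - 8\right)^{3}\right)^{2} = \left(1 + \left(-16\right)^{3}\right)^{2} = \left(1 - 4096\right)^{2} = \left(-4095\right)^{2} = 16769025$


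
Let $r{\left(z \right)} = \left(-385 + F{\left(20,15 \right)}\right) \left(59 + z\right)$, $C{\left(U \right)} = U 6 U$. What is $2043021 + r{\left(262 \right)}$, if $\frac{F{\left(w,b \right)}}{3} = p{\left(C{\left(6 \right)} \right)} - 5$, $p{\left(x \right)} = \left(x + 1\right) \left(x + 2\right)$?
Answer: $47470299$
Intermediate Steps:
$C{\left(U \right)} = 6 U^{2}$ ($C{\left(U \right)} = 6 U U = 6 U^{2}$)
$p{\left(x \right)} = \left(1 + x\right) \left(2 + x\right)$
$F{\left(w,b \right)} = 141903$ ($F{\left(w,b \right)} = 3 \left(\left(2 + \left(6 \cdot 6^{2}\right)^{2} + 3 \cdot 6 \cdot 6^{2}\right) - 5\right) = 3 \left(\left(2 + \left(6 \cdot 36\right)^{2} + 3 \cdot 6 \cdot 36\right) - 5\right) = 3 \left(\left(2 + 216^{2} + 3 \cdot 216\right) - 5\right) = 3 \left(\left(2 + 46656 + 648\right) - 5\right) = 3 \left(47306 - 5\right) = 3 \cdot 47301 = 141903$)
$r{\left(z \right)} = 8349562 + 141518 z$ ($r{\left(z \right)} = \left(-385 + 141903\right) \left(59 + z\right) = 141518 \left(59 + z\right) = 8349562 + 141518 z$)
$2043021 + r{\left(262 \right)} = 2043021 + \left(8349562 + 141518 \cdot 262\right) = 2043021 + \left(8349562 + 37077716\right) = 2043021 + 45427278 = 47470299$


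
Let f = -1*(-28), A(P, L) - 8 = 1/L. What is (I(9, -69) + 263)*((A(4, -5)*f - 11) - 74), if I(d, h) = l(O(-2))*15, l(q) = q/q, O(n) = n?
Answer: 185426/5 ≈ 37085.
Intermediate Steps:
A(P, L) = 8 + 1/L
f = 28
l(q) = 1
I(d, h) = 15 (I(d, h) = 1*15 = 15)
(I(9, -69) + 263)*((A(4, -5)*f - 11) - 74) = (15 + 263)*(((8 + 1/(-5))*28 - 11) - 74) = 278*(((8 - ⅕)*28 - 11) - 74) = 278*(((39/5)*28 - 11) - 74) = 278*((1092/5 - 11) - 74) = 278*(1037/5 - 74) = 278*(667/5) = 185426/5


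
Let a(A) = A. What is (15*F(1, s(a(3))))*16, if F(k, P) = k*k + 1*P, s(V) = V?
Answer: 960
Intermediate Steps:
F(k, P) = P + k² (F(k, P) = k² + P = P + k²)
(15*F(1, s(a(3))))*16 = (15*(3 + 1²))*16 = (15*(3 + 1))*16 = (15*4)*16 = 60*16 = 960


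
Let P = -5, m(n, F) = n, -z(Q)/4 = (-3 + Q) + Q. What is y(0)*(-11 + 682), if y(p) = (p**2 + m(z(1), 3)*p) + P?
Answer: -3355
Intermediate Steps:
z(Q) = 12 - 8*Q (z(Q) = -4*((-3 + Q) + Q) = -4*(-3 + 2*Q) = 12 - 8*Q)
y(p) = -5 + p**2 + 4*p (y(p) = (p**2 + (12 - 8*1)*p) - 5 = (p**2 + (12 - 8)*p) - 5 = (p**2 + 4*p) - 5 = -5 + p**2 + 4*p)
y(0)*(-11 + 682) = (-5 + 0**2 + 4*0)*(-11 + 682) = (-5 + 0 + 0)*671 = -5*671 = -3355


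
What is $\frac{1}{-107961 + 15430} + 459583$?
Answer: $\frac{42525674572}{92531} \approx 4.5958 \cdot 10^{5}$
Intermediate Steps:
$\frac{1}{-107961 + 15430} + 459583 = \frac{1}{-92531} + 459583 = - \frac{1}{92531} + 459583 = \frac{42525674572}{92531}$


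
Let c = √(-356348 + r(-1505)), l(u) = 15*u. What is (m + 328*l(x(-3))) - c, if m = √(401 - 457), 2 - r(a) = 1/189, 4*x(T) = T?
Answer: -3690 + 2*I*√14 - I*√1414337295/63 ≈ -3690.0 - 589.46*I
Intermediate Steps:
x(T) = T/4
r(a) = 377/189 (r(a) = 2 - 1/189 = 377/189)
m = 2*I*√14 (m = √(-56) = 2*I*√14 ≈ 7.4833*I)
c = I*√1414337295/63 (c = √(-356348 + 377/189) = √(-67349395/189) = I*√1414337295/63 ≈ 596.95*I)
(m + 328*l(x(-3))) - c = (2*I*√14 + 328*(15*((¼)*(-3)))) - I*√1414337295/63 = (2*I*√14 + 328*(15*(-¾))) - I*√1414337295/63 = (2*I*√14 + 328*(-45/4)) - I*√1414337295/63 = (2*I*√14 - 3690) - I*√1414337295/63 = (-3690 + 2*I*√14) - I*√1414337295/63 = -3690 + 2*I*√14 - I*√1414337295/63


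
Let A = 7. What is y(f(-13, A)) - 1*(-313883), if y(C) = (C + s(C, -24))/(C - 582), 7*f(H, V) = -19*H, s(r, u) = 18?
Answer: 1201229868/3827 ≈ 3.1388e+5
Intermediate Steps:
f(H, V) = -19*H/7 (f(H, V) = (-19*H)/7 = -19*H/7)
y(C) = (18 + C)/(-582 + C) (y(C) = (C + 18)/(C - 582) = (18 + C)/(-582 + C))
y(f(-13, A)) - 1*(-313883) = (18 - 19/7*(-13))/(-582 - 19/7*(-13)) - 1*(-313883) = (18 + 247/7)/(-582 + 247/7) + 313883 = (373/7)/(-3827/7) + 313883 = -7/3827*373/7 + 313883 = -373/3827 + 313883 = 1201229868/3827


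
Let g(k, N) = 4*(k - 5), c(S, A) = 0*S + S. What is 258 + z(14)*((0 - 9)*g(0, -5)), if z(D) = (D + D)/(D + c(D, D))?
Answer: 438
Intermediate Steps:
c(S, A) = S (c(S, A) = 0 + S = S)
g(k, N) = -20 + 4*k (g(k, N) = 4*(-5 + k) = -20 + 4*k)
z(D) = 1 (z(D) = (D + D)/(D + D) = (2*D)/((2*D)) = (2*D)*(1/(2*D)) = 1)
258 + z(14)*((0 - 9)*g(0, -5)) = 258 + 1*((0 - 9)*(-20 + 4*0)) = 258 + 1*(-9*(-20 + 0)) = 258 + 1*(-9*(-20)) = 258 + 1*180 = 258 + 180 = 438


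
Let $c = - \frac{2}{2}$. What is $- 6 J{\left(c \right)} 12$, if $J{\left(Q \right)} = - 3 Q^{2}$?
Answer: $216$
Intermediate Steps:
$c = -1$ ($c = \left(-2\right) \frac{1}{2} = -1$)
$- 6 J{\left(c \right)} 12 = - 6 \left(- 3 \left(-1\right)^{2}\right) 12 = - 6 \left(\left(-3\right) 1\right) 12 = \left(-6\right) \left(-3\right) 12 = 18 \cdot 12 = 216$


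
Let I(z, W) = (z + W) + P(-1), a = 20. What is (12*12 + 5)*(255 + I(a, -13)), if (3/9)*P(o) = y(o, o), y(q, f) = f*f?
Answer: 39485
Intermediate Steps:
y(q, f) = f²
P(o) = 3*o²
I(z, W) = 3 + W + z (I(z, W) = (z + W) + 3*(-1)² = (W + z) + 3*1 = (W + z) + 3 = 3 + W + z)
(12*12 + 5)*(255 + I(a, -13)) = (12*12 + 5)*(255 + (3 - 13 + 20)) = (144 + 5)*(255 + 10) = 149*265 = 39485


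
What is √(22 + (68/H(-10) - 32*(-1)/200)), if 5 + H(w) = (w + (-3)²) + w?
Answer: 3*√199/10 ≈ 4.2320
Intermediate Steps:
H(w) = 4 + 2*w (H(w) = -5 + ((w + (-3)²) + w) = -5 + ((w + 9) + w) = -5 + ((9 + w) + w) = -5 + (9 + 2*w) = 4 + 2*w)
√(22 + (68/H(-10) - 32*(-1)/200)) = √(22 + (68/(4 + 2*(-10)) - 32*(-1)/200)) = √(22 + (68/(4 - 20) + 32*(1/200))) = √(22 + (68/(-16) + 4/25)) = √(22 + (68*(-1/16) + 4/25)) = √(22 + (-17/4 + 4/25)) = √(22 - 409/100) = √(1791/100) = 3*√199/10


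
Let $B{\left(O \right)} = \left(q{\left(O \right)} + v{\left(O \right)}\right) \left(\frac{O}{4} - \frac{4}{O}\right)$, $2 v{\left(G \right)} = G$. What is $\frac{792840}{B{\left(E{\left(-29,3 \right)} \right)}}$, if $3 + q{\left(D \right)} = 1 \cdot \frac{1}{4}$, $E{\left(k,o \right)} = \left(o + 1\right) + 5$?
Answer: $\frac{22833792}{91} \approx 2.5092 \cdot 10^{5}$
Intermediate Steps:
$E{\left(k,o \right)} = 6 + o$ ($E{\left(k,o \right)} = \left(1 + o\right) + 5 = 6 + o$)
$q{\left(D \right)} = - \frac{11}{4}$ ($q{\left(D \right)} = -3 + 1 \cdot \frac{1}{4} = -3 + \frac{1}{4} = - \frac{11}{4}$)
$v{\left(G \right)} = \frac{G}{2}$
$B{\left(O \right)} = \left(- \frac{11}{4} + \frac{O}{2}\right) \left(- \frac{4}{O} + \frac{O}{4}\right)$ ($B{\left(O \right)} = \left(- \frac{11}{4} + \frac{O}{2}\right) \left(\frac{O}{4} - \frac{4}{O}\right) = \left(- \frac{11}{4} + \frac{O}{2}\right) \left(- \frac{4}{O} + \frac{O}{4}\right)$)
$\frac{792840}{B{\left(E{\left(-29,3 \right)} \right)}} = \frac{792840}{-2 + \frac{11}{6 + 3} - \frac{11 \left(6 + 3\right)}{16} + \frac{\left(6 + 3\right)^{2}}{8}} = \frac{792840}{-2 + \frac{11}{9} - \frac{99}{16} + \frac{9^{2}}{8}} = \frac{792840}{-2 + 11 \cdot \frac{1}{9} - \frac{99}{16} + \frac{1}{8} \cdot 81} = \frac{792840}{-2 + \frac{11}{9} - \frac{99}{16} + \frac{81}{8}} = \frac{792840}{\frac{455}{144}} = 792840 \cdot \frac{144}{455} = \frac{22833792}{91}$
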